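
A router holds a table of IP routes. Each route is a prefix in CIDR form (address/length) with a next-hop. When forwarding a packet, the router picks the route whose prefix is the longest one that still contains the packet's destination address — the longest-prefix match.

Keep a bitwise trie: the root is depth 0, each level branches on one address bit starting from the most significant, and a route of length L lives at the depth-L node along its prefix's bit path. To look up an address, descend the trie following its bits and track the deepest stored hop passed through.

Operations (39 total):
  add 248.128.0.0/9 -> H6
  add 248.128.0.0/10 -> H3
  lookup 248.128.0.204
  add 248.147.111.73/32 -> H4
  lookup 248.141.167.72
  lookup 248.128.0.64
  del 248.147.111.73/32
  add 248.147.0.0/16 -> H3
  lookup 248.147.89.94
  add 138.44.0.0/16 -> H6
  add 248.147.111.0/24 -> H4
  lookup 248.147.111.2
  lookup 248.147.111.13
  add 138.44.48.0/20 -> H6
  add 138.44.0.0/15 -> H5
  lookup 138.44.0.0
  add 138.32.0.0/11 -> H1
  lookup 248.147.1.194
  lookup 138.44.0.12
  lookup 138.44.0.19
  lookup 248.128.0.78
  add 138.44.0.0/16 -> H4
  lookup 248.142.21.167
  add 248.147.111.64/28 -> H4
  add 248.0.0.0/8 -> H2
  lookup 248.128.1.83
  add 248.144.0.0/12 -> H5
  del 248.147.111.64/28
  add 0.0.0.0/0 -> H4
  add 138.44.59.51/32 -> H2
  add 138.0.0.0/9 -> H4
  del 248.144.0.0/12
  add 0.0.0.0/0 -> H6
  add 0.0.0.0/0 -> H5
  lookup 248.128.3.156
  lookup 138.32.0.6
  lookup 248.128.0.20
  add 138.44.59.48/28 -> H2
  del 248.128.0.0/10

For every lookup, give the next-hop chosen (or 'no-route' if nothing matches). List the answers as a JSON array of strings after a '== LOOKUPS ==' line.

Process each operation:
  + 248.128.0.0/9 (H6) depth=9
  + 248.128.0.0/10 (H3) depth=10
  ? 248.128.0.204  path d0:-→d1:-→d2:-→d3:-→d4:-→d5:-→d6:-→d7:-→d8:-→d9:H6→d10:H3  best=H3
  + 248.147.111.73/32 (H4) depth=32
  ? 248.141.167.72  path d0:-→d1:-→d2:-→d3:-→d4:-→d5:-→d6:-→d7:-→d8:-→d9:H6→d10:H3→d11:-  best=H3
  ? 248.128.0.64  path d0:-→d1:-→d2:-→d3:-→d4:-→d5:-→d6:-→d7:-→d8:-→d9:H6→d10:H3→d11:-  best=H3
  - 248.147.111.73/32 clear@32
  + 248.147.0.0/16 (H3) depth=16
  ? 248.147.89.94  path d0:-→d1:-→d2:-→d3:-→d4:-→d5:-→d6:-→d7:-→d8:-→d9:H6→d10:H3→d11:-→d12:-→d13:-→d14:-→d15:-→d16:H3→d17:-→d18:-  best=H3
  + 138.44.0.0/16 (H6) depth=16
  + 248.147.111.0/24 (H4) depth=24
  ? 248.147.111.2  path d0:-→d1:-→d2:-→d3:-→d4:-→d5:-→d6:-→d7:-→d8:-→d9:H6→d10:H3→d11:-→d12:-→d13:-→d14:-→d15:-→d16:H3→d17:-→d18:-→d19:-→d20:-→d21:-→d22:-→d23:-→d24:H4→d25:-  best=H4
  ? 248.147.111.13  path d0:-→d1:-→d2:-→d3:-→d4:-→d5:-→d6:-→d7:-→d8:-→d9:H6→d10:H3→d11:-→d12:-→d13:-→d14:-→d15:-→d16:H3→d17:-→d18:-→d19:-→d20:-→d21:-→d22:-→d23:-→d24:H4→d25:-  best=H4
  + 138.44.48.0/20 (H6) depth=20
  + 138.44.0.0/15 (H5) depth=15
  ? 138.44.0.0  path d0:-→d1:-→d2:-→d3:-→d4:-→d5:-→d6:-→d7:-→d8:-→d9:-→d10:-→d11:-→d12:-→d13:-→d14:-→d15:H5→d16:H6→d17:-→d18:-  best=H6
  + 138.32.0.0/11 (H1) depth=11
  ? 248.147.1.194  path d0:-→d1:-→d2:-→d3:-→d4:-→d5:-→d6:-→d7:-→d8:-→d9:H6→d10:H3→d11:-→d12:-→d13:-→d14:-→d15:-→d16:H3→d17:-  best=H3
  ? 138.44.0.12  path d0:-→d1:-→d2:-→d3:-→d4:-→d5:-→d6:-→d7:-→d8:-→d9:-→d10:-→d11:H1→d12:-→d13:-→d14:-→d15:H5→d16:H6→d17:-→d18:-  best=H6
  ? 138.44.0.19  path d0:-→d1:-→d2:-→d3:-→d4:-→d5:-→d6:-→d7:-→d8:-→d9:-→d10:-→d11:H1→d12:-→d13:-→d14:-→d15:H5→d16:H6→d17:-→d18:-  best=H6
  ? 248.128.0.78  path d0:-→d1:-→d2:-→d3:-→d4:-→d5:-→d6:-→d7:-→d8:-→d9:H6→d10:H3→d11:-  best=H3
  + 138.44.0.0/16 (H4) depth=16
  ? 248.142.21.167  path d0:-→d1:-→d2:-→d3:-→d4:-→d5:-→d6:-→d7:-→d8:-→d9:H6→d10:H3→d11:-  best=H3
  + 248.147.111.64/28 (H4) depth=28
  + 248.0.0.0/8 (H2) depth=8
  ? 248.128.1.83  path d0:-→d1:-→d2:-→d3:-→d4:-→d5:-→d6:-→d7:-→d8:H2→d9:H6→d10:H3→d11:-  best=H3
  + 248.144.0.0/12 (H5) depth=12
  - 248.147.111.64/28 clear@28
  + 0.0.0.0/0 (H4) depth=0
  + 138.44.59.51/32 (H2) depth=32
  + 138.0.0.0/9 (H4) depth=9
  - 248.144.0.0/12 clear@12
  + 0.0.0.0/0 (H6) depth=0
  + 0.0.0.0/0 (H5) depth=0
  ? 248.128.3.156  path d0:H5→d1:-→d2:-→d3:-→d4:-→d5:-→d6:-→d7:-→d8:H2→d9:H6→d10:H3→d11:-  best=H3
  ? 138.32.0.6  path d0:H5→d1:-→d2:-→d3:-→d4:-→d5:-→d6:-→d7:-→d8:-→d9:H4→d10:-→d11:H1→d12:-  best=H1
  ? 248.128.0.20  path d0:H5→d1:-→d2:-→d3:-→d4:-→d5:-→d6:-→d7:-→d8:H2→d9:H6→d10:H3→d11:-  best=H3
  + 138.44.59.48/28 (H2) depth=28
  - 248.128.0.0/10 clear@10

== LOOKUPS ==
["H3","H3","H3","H3","H4","H4","H6","H3","H6","H6","H3","H3","H3","H3","H1","H3"]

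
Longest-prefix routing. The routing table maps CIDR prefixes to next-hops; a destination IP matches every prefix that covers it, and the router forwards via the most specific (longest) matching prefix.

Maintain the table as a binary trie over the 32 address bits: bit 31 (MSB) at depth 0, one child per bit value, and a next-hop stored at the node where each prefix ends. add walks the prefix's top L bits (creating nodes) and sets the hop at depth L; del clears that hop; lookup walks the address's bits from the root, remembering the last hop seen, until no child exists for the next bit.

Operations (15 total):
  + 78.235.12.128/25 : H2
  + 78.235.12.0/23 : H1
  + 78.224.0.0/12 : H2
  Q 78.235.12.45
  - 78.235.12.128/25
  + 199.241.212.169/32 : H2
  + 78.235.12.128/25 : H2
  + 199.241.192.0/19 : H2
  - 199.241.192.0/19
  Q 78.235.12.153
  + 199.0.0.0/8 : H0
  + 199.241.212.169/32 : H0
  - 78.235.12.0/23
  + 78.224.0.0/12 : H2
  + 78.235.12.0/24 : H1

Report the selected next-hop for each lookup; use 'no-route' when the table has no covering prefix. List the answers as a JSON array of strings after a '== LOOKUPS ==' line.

Apply in order:
  add 78.235.12.128/25 -> H2 at depth 25
  add 78.235.12.0/23 -> H1 at depth 23
  add 78.224.0.0/12 -> H2 at depth 12
  Q 78.235.12.45: descend 010011101110101100001100 ; hops seen [H2,H1] ; pick H1
  del 78.235.12.128/25 (clear depth 25)
  add 199.241.212.169/32 -> H2 at depth 32
  add 78.235.12.128/25 -> H2 at depth 25
  add 199.241.192.0/19 -> H2 at depth 19
  del 199.241.192.0/19 (clear depth 19)
  Q 78.235.12.153: descend 0100111011101011000011001 ; hops seen [H2,H1,H2] ; pick H2
  add 199.0.0.0/8 -> H0 at depth 8
  add 199.241.212.169/32 -> H0 at depth 32
  del 78.235.12.0/23 (clear depth 23)
  add 78.224.0.0/12 -> H2 at depth 12
  add 78.235.12.0/24 -> H1 at depth 24

== LOOKUPS ==
["H1","H2"]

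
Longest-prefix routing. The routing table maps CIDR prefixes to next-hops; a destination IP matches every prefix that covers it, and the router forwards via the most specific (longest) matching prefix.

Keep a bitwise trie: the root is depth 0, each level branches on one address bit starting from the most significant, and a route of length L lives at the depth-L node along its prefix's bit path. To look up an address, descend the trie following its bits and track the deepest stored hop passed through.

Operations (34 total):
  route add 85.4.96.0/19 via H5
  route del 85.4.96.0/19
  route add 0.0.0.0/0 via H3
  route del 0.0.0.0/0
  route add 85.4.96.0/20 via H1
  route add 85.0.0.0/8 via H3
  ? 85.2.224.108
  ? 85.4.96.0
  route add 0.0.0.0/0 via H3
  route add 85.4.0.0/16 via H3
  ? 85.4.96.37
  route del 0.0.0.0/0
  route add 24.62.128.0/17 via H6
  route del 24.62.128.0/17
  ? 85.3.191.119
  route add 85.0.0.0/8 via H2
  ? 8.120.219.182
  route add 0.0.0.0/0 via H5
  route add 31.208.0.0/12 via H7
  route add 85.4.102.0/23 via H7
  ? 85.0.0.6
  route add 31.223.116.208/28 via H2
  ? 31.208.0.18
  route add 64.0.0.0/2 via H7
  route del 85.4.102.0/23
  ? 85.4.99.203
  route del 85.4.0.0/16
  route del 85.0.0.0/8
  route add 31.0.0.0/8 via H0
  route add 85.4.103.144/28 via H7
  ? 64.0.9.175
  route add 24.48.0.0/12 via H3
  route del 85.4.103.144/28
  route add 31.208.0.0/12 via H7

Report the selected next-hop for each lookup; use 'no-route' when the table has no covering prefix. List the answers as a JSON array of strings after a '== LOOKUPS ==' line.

Trace:
  add 85.4.96.0/19 -> H5 at depth 19
  - 85.4.96.0/19 clear@19
  add 0.0.0.0/0 -> H3 at depth 0
  - 0.0.0.0/0 clear@0
  add 85.4.96.0/20 -> H1 at depth 20
  add 85.0.0.0/8 -> H3 at depth 8
  ? 85.2.224.108  path d0:-→d1:-→d2:-→d3:-→d4:-→d5:-→d6:-→d7:-→d8:H3→d9:-→d10:-→d11:-→d12:-→d13:-  best=H3
  ? 85.4.96.0  path d0:-→d1:-→d2:-→d3:-→d4:-→d5:-→d6:-→d7:-→d8:H3→d9:-→d10:-→d11:-→d12:-→d13:-→d14:-→d15:-→d16:-→d17:-→d18:-→d19:-→d20:H1  best=H1
  add 0.0.0.0/0 -> H3 at depth 0
  add 85.4.0.0/16 -> H3 at depth 16
  ? 85.4.96.37  path d0:H3→d1:-→d2:-→d3:-→d4:-→d5:-→d6:-→d7:-→d8:H3→d9:-→d10:-→d11:-→d12:-→d13:-→d14:-→d15:-→d16:H3→d17:-→d18:-→d19:-→d20:H1  best=H1
  - 0.0.0.0/0 clear@0
  add 24.62.128.0/17 -> H6 at depth 17
  - 24.62.128.0/17 clear@17
  ? 85.3.191.119  path d0:-→d1:-→d2:-→d3:-→d4:-→d5:-→d6:-→d7:-→d8:H3→d9:-→d10:-→d11:-→d12:-→d13:-  best=H3
  add 85.0.0.0/8 -> H2 at depth 8
  ? 8.120.219.182  path d0:-→d1:-→d2:-→d3:-  best=no-route
  add 0.0.0.0/0 -> H5 at depth 0
  add 31.208.0.0/12 -> H7 at depth 12
  add 85.4.102.0/23 -> H7 at depth 23
  ? 85.0.0.6  path d0:H5→d1:-→d2:-→d3:-→d4:-→d5:-→d6:-→d7:-→d8:H2→d9:-→d10:-→d11:-→d12:-→d13:-  best=H2
  add 31.223.116.208/28 -> H2 at depth 28
  ? 31.208.0.18  path d0:H5→d1:-→d2:-→d3:-→d4:-→d5:-→d6:-→d7:-→d8:-→d9:-→d10:-→d11:-→d12:H7  best=H7
  add 64.0.0.0/2 -> H7 at depth 2
  - 85.4.102.0/23 clear@23
  ? 85.4.99.203  path d0:H5→d1:-→d2:H7→d3:-→d4:-→d5:-→d6:-→d7:-→d8:H2→d9:-→d10:-→d11:-→d12:-→d13:-→d14:-→d15:-→d16:H3→d17:-→d18:-→d19:-→d20:H1→d21:-  best=H1
  - 85.4.0.0/16 clear@16
  - 85.0.0.0/8 clear@8
  add 31.0.0.0/8 -> H0 at depth 8
  add 85.4.103.144/28 -> H7 at depth 28
  ? 64.0.9.175  path d0:H5→d1:-→d2:H7→d3:-  best=H7
  add 24.48.0.0/12 -> H3 at depth 12
  - 85.4.103.144/28 clear@28
  add 31.208.0.0/12 -> H7 at depth 12

== LOOKUPS ==
["H3","H1","H1","H3","no-route","H2","H7","H1","H7"]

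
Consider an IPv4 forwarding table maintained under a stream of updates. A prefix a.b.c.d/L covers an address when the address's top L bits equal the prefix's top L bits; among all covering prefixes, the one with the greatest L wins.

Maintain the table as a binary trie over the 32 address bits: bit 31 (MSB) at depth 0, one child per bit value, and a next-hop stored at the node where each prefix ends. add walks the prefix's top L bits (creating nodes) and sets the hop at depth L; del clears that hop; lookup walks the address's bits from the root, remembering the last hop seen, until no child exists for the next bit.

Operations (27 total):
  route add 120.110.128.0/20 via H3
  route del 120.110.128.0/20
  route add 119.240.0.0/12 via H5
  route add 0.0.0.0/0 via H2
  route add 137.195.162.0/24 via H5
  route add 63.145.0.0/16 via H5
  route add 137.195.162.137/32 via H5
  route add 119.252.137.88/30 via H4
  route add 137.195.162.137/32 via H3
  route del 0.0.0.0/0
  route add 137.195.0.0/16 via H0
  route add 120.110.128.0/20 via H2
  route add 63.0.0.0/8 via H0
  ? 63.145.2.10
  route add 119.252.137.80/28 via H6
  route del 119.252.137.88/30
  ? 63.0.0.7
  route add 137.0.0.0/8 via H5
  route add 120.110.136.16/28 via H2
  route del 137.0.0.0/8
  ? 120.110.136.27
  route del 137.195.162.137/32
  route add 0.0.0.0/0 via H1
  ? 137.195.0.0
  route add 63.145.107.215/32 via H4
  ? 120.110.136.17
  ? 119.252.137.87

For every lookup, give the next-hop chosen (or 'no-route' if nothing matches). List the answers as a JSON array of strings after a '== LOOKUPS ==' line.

Process each operation:
  add 120.110.128.0/20 -> H3 at depth 20
  del 120.110.128.0/20 (clear depth 20)
  add 119.240.0.0/12 -> H5 at depth 12
  add 0.0.0.0/0 -> H2 at depth 0
  add 137.195.162.0/24 -> H5 at depth 24
  add 63.145.0.0/16 -> H5 at depth 16
  add 137.195.162.137/32 -> H5 at depth 32
  add 119.252.137.88/30 -> H4 at depth 30
  add 137.195.162.137/32 -> H3 at depth 32
  del 0.0.0.0/0 (clear depth 0)
  add 137.195.0.0/16 -> H0 at depth 16
  add 120.110.128.0/20 -> H2 at depth 20
  add 63.0.0.0/8 -> H0 at depth 8
  ? 63.145.2.10  path d0:-→d1:-→d2:-→d3:-→d4:-→d5:-→d6:-→d7:-→d8:H0→d9:-→d10:-→d11:-→d12:-→d13:-→d14:-→d15:-→d16:H5  best=H5
  add 119.252.137.80/28 -> H6 at depth 28
  del 119.252.137.88/30 (clear depth 30)
  ? 63.0.0.7  path d0:-→d1:-→d2:-→d3:-→d4:-→d5:-→d6:-→d7:-→d8:H0  best=H0
  add 137.0.0.0/8 -> H5 at depth 8
  add 120.110.136.16/28 -> H2 at depth 28
  del 137.0.0.0/8 (clear depth 8)
  ? 120.110.136.27  path d0:-→d1:-→d2:-→d3:-→d4:-→d5:-→d6:-→d7:-→d8:-→d9:-→d10:-→d11:-→d12:-→d13:-→d14:-→d15:-→d16:-→d17:-→d18:-→d19:-→d20:H2→d21:-→d22:-→d23:-→d24:-→d25:-→d26:-→d27:-→d28:H2  best=H2
  del 137.195.162.137/32 (clear depth 32)
  add 0.0.0.0/0 -> H1 at depth 0
  ? 137.195.0.0  path d0:H1→d1:-→d2:-→d3:-→d4:-→d5:-→d6:-→d7:-→d8:-→d9:-→d10:-→d11:-→d12:-→d13:-→d14:-→d15:-→d16:H0  best=H0
  add 63.145.107.215/32 -> H4 at depth 32
  ? 120.110.136.17  path d0:H1→d1:-→d2:-→d3:-→d4:-→d5:-→d6:-→d7:-→d8:-→d9:-→d10:-→d11:-→d12:-→d13:-→d14:-→d15:-→d16:-→d17:-→d18:-→d19:-→d20:H2→d21:-→d22:-→d23:-→d24:-→d25:-→d26:-→d27:-→d28:H2  best=H2
  ? 119.252.137.87  path d0:H1→d1:-→d2:-→d3:-→d4:-→d5:-→d6:-→d7:-→d8:-→d9:-→d10:-→d11:-→d12:H5→d13:-→d14:-→d15:-→d16:-→d17:-→d18:-→d19:-→d20:-→d21:-→d22:-→d23:-→d24:-→d25:-→d26:-→d27:-→d28:H6  best=H6

== LOOKUPS ==
["H5","H0","H2","H0","H2","H6"]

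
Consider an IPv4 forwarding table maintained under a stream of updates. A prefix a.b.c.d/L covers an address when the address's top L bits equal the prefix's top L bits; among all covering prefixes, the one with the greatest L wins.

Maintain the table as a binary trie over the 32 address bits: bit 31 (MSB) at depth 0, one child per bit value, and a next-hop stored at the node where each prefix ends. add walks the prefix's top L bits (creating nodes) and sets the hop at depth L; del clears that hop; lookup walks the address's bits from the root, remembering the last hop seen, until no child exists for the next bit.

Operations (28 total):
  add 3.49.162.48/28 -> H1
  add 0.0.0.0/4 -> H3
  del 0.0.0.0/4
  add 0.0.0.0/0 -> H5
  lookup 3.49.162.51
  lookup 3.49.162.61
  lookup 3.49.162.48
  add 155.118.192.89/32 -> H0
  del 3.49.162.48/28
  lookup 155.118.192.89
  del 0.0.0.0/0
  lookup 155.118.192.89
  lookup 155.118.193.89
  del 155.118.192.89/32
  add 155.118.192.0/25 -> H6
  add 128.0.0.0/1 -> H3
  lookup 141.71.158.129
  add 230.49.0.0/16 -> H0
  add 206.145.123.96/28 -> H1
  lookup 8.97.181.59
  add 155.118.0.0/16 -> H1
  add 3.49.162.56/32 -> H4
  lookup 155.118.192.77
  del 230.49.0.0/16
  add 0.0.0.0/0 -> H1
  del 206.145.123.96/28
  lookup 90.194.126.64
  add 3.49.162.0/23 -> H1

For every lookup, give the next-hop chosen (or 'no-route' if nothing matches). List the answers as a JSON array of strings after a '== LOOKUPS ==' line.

Process each operation:
  + 3.49.162.48/28 (H1) depth=28
  + 0.0.0.0/4 (H3) depth=4
  del 0.0.0.0/4 (clear depth 4)
  + 0.0.0.0/0 (H5) depth=0
  ? 3.49.162.51  path d0:H5→d1:-→d2:-→d3:-→d4:-→d5:-→d6:-→d7:-→d8:-→d9:-→d10:-→d11:-→d12:-→d13:-→d14:-→d15:-→d16:-→d17:-→d18:-→d19:-→d20:-→d21:-→d22:-→d23:-→d24:-→d25:-→d26:-→d27:-→d28:H1  best=H1
  ? 3.49.162.61  path d0:H5→d1:-→d2:-→d3:-→d4:-→d5:-→d6:-→d7:-→d8:-→d9:-→d10:-→d11:-→d12:-→d13:-→d14:-→d15:-→d16:-→d17:-→d18:-→d19:-→d20:-→d21:-→d22:-→d23:-→d24:-→d25:-→d26:-→d27:-→d28:H1  best=H1
  ? 3.49.162.48  path d0:H5→d1:-→d2:-→d3:-→d4:-→d5:-→d6:-→d7:-→d8:-→d9:-→d10:-→d11:-→d12:-→d13:-→d14:-→d15:-→d16:-→d17:-→d18:-→d19:-→d20:-→d21:-→d22:-→d23:-→d24:-→d25:-→d26:-→d27:-→d28:H1  best=H1
  + 155.118.192.89/32 (H0) depth=32
  del 3.49.162.48/28 (clear depth 28)
  ? 155.118.192.89  path d0:H5→d1:-→d2:-→d3:-→d4:-→d5:-→d6:-→d7:-→d8:-→d9:-→d10:-→d11:-→d12:-→d13:-→d14:-→d15:-→d16:-→d17:-→d18:-→d19:-→d20:-→d21:-→d22:-→d23:-→d24:-→d25:-→d26:-→d27:-→d28:-→d29:-→d30:-→d31:-→d32:H0  best=H0
  del 0.0.0.0/0 (clear depth 0)
  ? 155.118.192.89  path d0:-→d1:-→d2:-→d3:-→d4:-→d5:-→d6:-→d7:-→d8:-→d9:-→d10:-→d11:-→d12:-→d13:-→d14:-→d15:-→d16:-→d17:-→d18:-→d19:-→d20:-→d21:-→d22:-→d23:-→d24:-→d25:-→d26:-→d27:-→d28:-→d29:-→d30:-→d31:-→d32:H0  best=H0
  ? 155.118.193.89  path d0:-→d1:-→d2:-→d3:-→d4:-→d5:-→d6:-→d7:-→d8:-→d9:-→d10:-→d11:-→d12:-→d13:-→d14:-→d15:-→d16:-→d17:-→d18:-→d19:-→d20:-→d21:-→d22:-→d23:-  best=no-route
  del 155.118.192.89/32 (clear depth 32)
  + 155.118.192.0/25 (H6) depth=25
  + 128.0.0.0/1 (H3) depth=1
  ? 141.71.158.129  path d0:-→d1:H3→d2:-→d3:-  best=H3
  + 230.49.0.0/16 (H0) depth=16
  + 206.145.123.96/28 (H1) depth=28
  ? 8.97.181.59  path d0:-→d1:-→d2:-→d3:-→d4:-  best=no-route
  + 155.118.0.0/16 (H1) depth=16
  + 3.49.162.56/32 (H4) depth=32
  ? 155.118.192.77  path d0:-→d1:H3→d2:-→d3:-→d4:-→d5:-→d6:-→d7:-→d8:-→d9:-→d10:-→d11:-→d12:-→d13:-→d14:-→d15:-→d16:H1→d17:-→d18:-→d19:-→d20:-→d21:-→d22:-→d23:-→d24:-→d25:H6→d26:-→d27:-  best=H6
  del 230.49.0.0/16 (clear depth 16)
  + 0.0.0.0/0 (H1) depth=0
  del 206.145.123.96/28 (clear depth 28)
  ? 90.194.126.64  path d0:H1→d1:-  best=H1
  + 3.49.162.0/23 (H1) depth=23

== LOOKUPS ==
["H1","H1","H1","H0","H0","no-route","H3","no-route","H6","H1"]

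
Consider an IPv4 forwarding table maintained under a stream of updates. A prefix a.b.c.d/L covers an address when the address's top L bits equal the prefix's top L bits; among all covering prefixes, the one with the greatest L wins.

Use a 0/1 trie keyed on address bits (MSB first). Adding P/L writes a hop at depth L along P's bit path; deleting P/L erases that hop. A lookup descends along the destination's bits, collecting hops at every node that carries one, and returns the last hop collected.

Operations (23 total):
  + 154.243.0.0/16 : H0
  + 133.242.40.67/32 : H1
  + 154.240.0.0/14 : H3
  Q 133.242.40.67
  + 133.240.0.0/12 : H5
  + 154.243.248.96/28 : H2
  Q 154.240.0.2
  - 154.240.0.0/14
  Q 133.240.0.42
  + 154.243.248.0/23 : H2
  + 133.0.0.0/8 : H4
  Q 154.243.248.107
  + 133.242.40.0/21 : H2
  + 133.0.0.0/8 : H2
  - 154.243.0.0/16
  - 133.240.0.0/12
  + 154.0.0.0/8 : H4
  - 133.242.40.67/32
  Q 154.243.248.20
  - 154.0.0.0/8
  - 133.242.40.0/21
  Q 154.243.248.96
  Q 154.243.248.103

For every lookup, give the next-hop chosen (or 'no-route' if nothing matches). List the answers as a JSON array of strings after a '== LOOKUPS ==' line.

Trace:
  + 154.243.0.0/16 (H0) depth=16
  + 133.242.40.67/32 (H1) depth=32
  + 154.240.0.0/14 (H3) depth=14
  lookup 133.242.40.67: bits 10000101111100100010100001000011 walk d0:-→d1:-→d2:-→d3:-→d4:-→d5:-→d6:-→d7:-→d8:-→d9:-→d10:-→d11:-→d12:-→d13:-→d14:-→d15:-→d16:-→d17:-→d18:-→d19:-→d20:-→d21:-→d22:-→d23:-→d24:-→d25:-→d26:-→d27:-→d28:-→d29:-→d30:-→d31:-→d32:H1 -> H1
  + 133.240.0.0/12 (H5) depth=12
  + 154.243.248.96/28 (H2) depth=28
  lookup 154.240.0.2: bits 10011010111100 walk d0:-→d1:-→d2:-→d3:-→d4:-→d5:-→d6:-→d7:-→d8:-→d9:-→d10:-→d11:-→d12:-→d13:-→d14:H3 -> H3
  del 154.240.0.0/14 (clear depth 14)
  lookup 133.240.0.42: bits 10000101111100 walk d0:-→d1:-→d2:-→d3:-→d4:-→d5:-→d6:-→d7:-→d8:-→d9:-→d10:-→d11:-→d12:H5→d13:-→d14:- -> H5
  + 154.243.248.0/23 (H2) depth=23
  + 133.0.0.0/8 (H4) depth=8
  lookup 154.243.248.107: bits 1001101011110011111110000110 walk d0:-→d1:-→d2:-→d3:-→d4:-→d5:-→d6:-→d7:-→d8:-→d9:-→d10:-→d11:-→d12:-→d13:-→d14:-→d15:-→d16:H0→d17:-→d18:-→d19:-→d20:-→d21:-→d22:-→d23:H2→d24:-→d25:-→d26:-→d27:-→d28:H2 -> H2
  + 133.242.40.0/21 (H2) depth=21
  + 133.0.0.0/8 (H2) depth=8
  del 154.243.0.0/16 (clear depth 16)
  del 133.240.0.0/12 (clear depth 12)
  + 154.0.0.0/8 (H4) depth=8
  del 133.242.40.67/32 (clear depth 32)
  lookup 154.243.248.20: bits 1001101011110011111110000 walk d0:-→d1:-→d2:-→d3:-→d4:-→d5:-→d6:-→d7:-→d8:H4→d9:-→d10:-→d11:-→d12:-→d13:-→d14:-→d15:-→d16:-→d17:-→d18:-→d19:-→d20:-→d21:-→d22:-→d23:H2→d24:-→d25:- -> H2
  del 154.0.0.0/8 (clear depth 8)
  del 133.242.40.0/21 (clear depth 21)
  lookup 154.243.248.96: bits 1001101011110011111110000110 walk d0:-→d1:-→d2:-→d3:-→d4:-→d5:-→d6:-→d7:-→d8:-→d9:-→d10:-→d11:-→d12:-→d13:-→d14:-→d15:-→d16:-→d17:-→d18:-→d19:-→d20:-→d21:-→d22:-→d23:H2→d24:-→d25:-→d26:-→d27:-→d28:H2 -> H2
  lookup 154.243.248.103: bits 1001101011110011111110000110 walk d0:-→d1:-→d2:-→d3:-→d4:-→d5:-→d6:-→d7:-→d8:-→d9:-→d10:-→d11:-→d12:-→d13:-→d14:-→d15:-→d16:-→d17:-→d18:-→d19:-→d20:-→d21:-→d22:-→d23:H2→d24:-→d25:-→d26:-→d27:-→d28:H2 -> H2

== LOOKUPS ==
["H1","H3","H5","H2","H2","H2","H2"]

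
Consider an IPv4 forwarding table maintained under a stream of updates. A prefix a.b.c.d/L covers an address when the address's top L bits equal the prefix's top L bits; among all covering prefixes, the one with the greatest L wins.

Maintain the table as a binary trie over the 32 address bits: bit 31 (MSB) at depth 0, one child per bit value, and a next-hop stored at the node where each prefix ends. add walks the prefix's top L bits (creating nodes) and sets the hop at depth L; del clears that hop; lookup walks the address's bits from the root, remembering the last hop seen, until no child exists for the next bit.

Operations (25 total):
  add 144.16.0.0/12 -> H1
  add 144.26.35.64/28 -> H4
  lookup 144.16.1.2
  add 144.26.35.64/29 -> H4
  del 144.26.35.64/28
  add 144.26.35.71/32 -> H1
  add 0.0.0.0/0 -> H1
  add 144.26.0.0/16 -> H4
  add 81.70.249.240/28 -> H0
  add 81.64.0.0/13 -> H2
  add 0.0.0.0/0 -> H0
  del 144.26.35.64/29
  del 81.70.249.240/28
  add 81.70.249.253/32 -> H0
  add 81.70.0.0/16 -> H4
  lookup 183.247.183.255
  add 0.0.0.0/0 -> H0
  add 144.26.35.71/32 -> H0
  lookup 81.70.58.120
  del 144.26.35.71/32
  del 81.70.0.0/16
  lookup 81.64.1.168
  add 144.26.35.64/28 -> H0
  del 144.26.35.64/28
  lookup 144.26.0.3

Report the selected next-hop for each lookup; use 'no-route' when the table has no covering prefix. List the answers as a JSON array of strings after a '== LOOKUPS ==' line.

Apply in order:
  + 144.16.0.0/12 (H1) depth=12
  + 144.26.35.64/28 (H4) depth=28
  Q 144.16.1.2: descend 100100000001 ; hops seen [H1] ; pick H1
  + 144.26.35.64/29 (H4) depth=29
  - 144.26.35.64/28 clear@28
  + 144.26.35.71/32 (H1) depth=32
  + 0.0.0.0/0 (H1) depth=0
  + 144.26.0.0/16 (H4) depth=16
  + 81.70.249.240/28 (H0) depth=28
  + 81.64.0.0/13 (H2) depth=13
  + 0.0.0.0/0 (H0) depth=0
  - 144.26.35.64/29 clear@29
  - 81.70.249.240/28 clear@28
  + 81.70.249.253/32 (H0) depth=32
  + 81.70.0.0/16 (H4) depth=16
  Q 183.247.183.255: descend 10 ; hops seen [H0] ; pick H0
  + 0.0.0.0/0 (H0) depth=0
  + 144.26.35.71/32 (H0) depth=32
  Q 81.70.58.120: descend 0101000101000110 ; hops seen [H0,H2,H4] ; pick H4
  - 144.26.35.71/32 clear@32
  - 81.70.0.0/16 clear@16
  Q 81.64.1.168: descend 0101000101000 ; hops seen [H0,H2] ; pick H2
  + 144.26.35.64/28 (H0) depth=28
  - 144.26.35.64/28 clear@28
  Q 144.26.0.3: descend 100100000001101000 ; hops seen [H0,H1,H4] ; pick H4

== LOOKUPS ==
["H1","H0","H4","H2","H4"]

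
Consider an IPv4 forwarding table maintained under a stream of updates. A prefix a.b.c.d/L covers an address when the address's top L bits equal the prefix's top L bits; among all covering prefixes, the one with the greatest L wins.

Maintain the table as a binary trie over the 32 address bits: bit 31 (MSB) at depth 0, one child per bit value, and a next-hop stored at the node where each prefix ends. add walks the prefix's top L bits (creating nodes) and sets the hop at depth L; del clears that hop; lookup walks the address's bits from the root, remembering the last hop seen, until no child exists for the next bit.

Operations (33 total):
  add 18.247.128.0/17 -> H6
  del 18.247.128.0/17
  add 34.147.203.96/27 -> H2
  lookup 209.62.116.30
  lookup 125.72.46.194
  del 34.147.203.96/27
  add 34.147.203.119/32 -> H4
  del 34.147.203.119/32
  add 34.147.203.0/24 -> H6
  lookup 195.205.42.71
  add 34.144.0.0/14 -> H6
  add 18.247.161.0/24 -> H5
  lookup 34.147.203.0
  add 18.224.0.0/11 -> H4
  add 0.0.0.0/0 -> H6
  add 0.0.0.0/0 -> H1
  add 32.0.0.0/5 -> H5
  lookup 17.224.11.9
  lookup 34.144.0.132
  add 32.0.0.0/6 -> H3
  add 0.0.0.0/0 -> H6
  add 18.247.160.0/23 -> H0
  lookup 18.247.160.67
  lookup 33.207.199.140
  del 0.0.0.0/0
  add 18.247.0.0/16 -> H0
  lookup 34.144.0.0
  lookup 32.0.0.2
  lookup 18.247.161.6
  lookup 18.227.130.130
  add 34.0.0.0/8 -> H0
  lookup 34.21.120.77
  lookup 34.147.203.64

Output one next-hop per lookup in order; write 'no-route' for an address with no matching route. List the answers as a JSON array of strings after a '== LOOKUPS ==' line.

Trace:
  add 18.247.128.0/17 -> H6 at depth 17
  - 18.247.128.0/17 clear@17
  add 34.147.203.96/27 -> H2 at depth 27
  lookup 209.62.116.30: bits ε walk d0:- -> no-route
  lookup 125.72.46.194: bits 0 walk d0:-→d1:- -> no-route
  - 34.147.203.96/27 clear@27
  add 34.147.203.119/32 -> H4 at depth 32
  - 34.147.203.119/32 clear@32
  add 34.147.203.0/24 -> H6 at depth 24
  lookup 195.205.42.71: bits ε walk d0:- -> no-route
  add 34.144.0.0/14 -> H6 at depth 14
  add 18.247.161.0/24 -> H5 at depth 24
  lookup 34.147.203.0: bits 0010001010010011110010110 walk d0:-→d1:-→d2:-→d3:-→d4:-→d5:-→d6:-→d7:-→d8:-→d9:-→d10:-→d11:-→d12:-→d13:-→d14:H6→d15:-→d16:-→d17:-→d18:-→d19:-→d20:-→d21:-→d22:-→d23:-→d24:H6→d25:- -> H6
  add 18.224.0.0/11 -> H4 at depth 11
  add 0.0.0.0/0 -> H6 at depth 0
  add 0.0.0.0/0 -> H1 at depth 0
  add 32.0.0.0/5 -> H5 at depth 5
  lookup 17.224.11.9: bits 000100 walk d0:H1→d1:-→d2:-→d3:-→d4:-→d5:-→d6:- -> H1
  lookup 34.144.0.132: bits 00100010100100 walk d0:H1→d1:-→d2:-→d3:-→d4:-→d5:H5→d6:-→d7:-→d8:-→d9:-→d10:-→d11:-→d12:-→d13:-→d14:H6 -> H6
  add 32.0.0.0/6 -> H3 at depth 6
  add 0.0.0.0/0 -> H6 at depth 0
  add 18.247.160.0/23 -> H0 at depth 23
  lookup 18.247.160.67: bits 00010010111101111010000 walk d0:H6→d1:-→d2:-→d3:-→d4:-→d5:-→d6:-→d7:-→d8:-→d9:-→d10:-→d11:H4→d12:-→d13:-→d14:-→d15:-→d16:-→d17:-→d18:-→d19:-→d20:-→d21:-→d22:-→d23:H0 -> H0
  lookup 33.207.199.140: bits 001000 walk d0:H6→d1:-→d2:-→d3:-→d4:-→d5:H5→d6:H3 -> H3
  - 0.0.0.0/0 clear@0
  add 18.247.0.0/16 -> H0 at depth 16
  lookup 34.144.0.0: bits 00100010100100 walk d0:-→d1:-→d2:-→d3:-→d4:-→d5:H5→d6:H3→d7:-→d8:-→d9:-→d10:-→d11:-→d12:-→d13:-→d14:H6 -> H6
  lookup 32.0.0.2: bits 001000 walk d0:-→d1:-→d2:-→d3:-→d4:-→d5:H5→d6:H3 -> H3
  lookup 18.247.161.6: bits 000100101111011110100001 walk d0:-→d1:-→d2:-→d3:-→d4:-→d5:-→d6:-→d7:-→d8:-→d9:-→d10:-→d11:H4→d12:-→d13:-→d14:-→d15:-→d16:H0→d17:-→d18:-→d19:-→d20:-→d21:-→d22:-→d23:H0→d24:H5 -> H5
  lookup 18.227.130.130: bits 00010010111 walk d0:-→d1:-→d2:-→d3:-→d4:-→d5:-→d6:-→d7:-→d8:-→d9:-→d10:-→d11:H4 -> H4
  add 34.0.0.0/8 -> H0 at depth 8
  lookup 34.21.120.77: bits 00100010 walk d0:-→d1:-→d2:-→d3:-→d4:-→d5:H5→d6:H3→d7:-→d8:H0 -> H0
  lookup 34.147.203.64: bits 00100010100100111100101101 walk d0:-→d1:-→d2:-→d3:-→d4:-→d5:H5→d6:H3→d7:-→d8:H0→d9:-→d10:-→d11:-→d12:-→d13:-→d14:H6→d15:-→d16:-→d17:-→d18:-→d19:-→d20:-→d21:-→d22:-→d23:-→d24:H6→d25:-→d26:- -> H6

== LOOKUPS ==
["no-route","no-route","no-route","H6","H1","H6","H0","H3","H6","H3","H5","H4","H0","H6"]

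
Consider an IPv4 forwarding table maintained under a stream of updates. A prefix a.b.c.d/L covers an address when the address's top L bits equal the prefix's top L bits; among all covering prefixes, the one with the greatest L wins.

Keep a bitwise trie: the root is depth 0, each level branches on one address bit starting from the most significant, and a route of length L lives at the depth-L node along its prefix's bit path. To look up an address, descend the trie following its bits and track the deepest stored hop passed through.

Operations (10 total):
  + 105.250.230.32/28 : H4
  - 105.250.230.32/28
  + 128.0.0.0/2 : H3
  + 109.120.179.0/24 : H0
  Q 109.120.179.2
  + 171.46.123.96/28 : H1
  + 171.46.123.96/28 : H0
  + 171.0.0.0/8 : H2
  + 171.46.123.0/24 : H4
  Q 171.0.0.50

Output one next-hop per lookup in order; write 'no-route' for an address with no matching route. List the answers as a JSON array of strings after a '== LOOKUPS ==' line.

Trace:
  add 105.250.230.32/28 -> H4 at depth 28
  del 105.250.230.32/28 (clear depth 28)
  add 128.0.0.0/2 -> H3 at depth 2
  add 109.120.179.0/24 -> H0 at depth 24
  lookup 109.120.179.2: bits 011011010111100010110011 walk d0:-→d1:-→d2:-→d3:-→d4:-→d5:-→d6:-→d7:-→d8:-→d9:-→d10:-→d11:-→d12:-→d13:-→d14:-→d15:-→d16:-→d17:-→d18:-→d19:-→d20:-→d21:-→d22:-→d23:-→d24:H0 -> H0
  add 171.46.123.96/28 -> H1 at depth 28
  add 171.46.123.96/28 -> H0 at depth 28
  add 171.0.0.0/8 -> H2 at depth 8
  add 171.46.123.0/24 -> H4 at depth 24
  lookup 171.0.0.50: bits 1010101100 walk d0:-→d1:-→d2:H3→d3:-→d4:-→d5:-→d6:-→d7:-→d8:H2→d9:-→d10:- -> H2

== LOOKUPS ==
["H0","H2"]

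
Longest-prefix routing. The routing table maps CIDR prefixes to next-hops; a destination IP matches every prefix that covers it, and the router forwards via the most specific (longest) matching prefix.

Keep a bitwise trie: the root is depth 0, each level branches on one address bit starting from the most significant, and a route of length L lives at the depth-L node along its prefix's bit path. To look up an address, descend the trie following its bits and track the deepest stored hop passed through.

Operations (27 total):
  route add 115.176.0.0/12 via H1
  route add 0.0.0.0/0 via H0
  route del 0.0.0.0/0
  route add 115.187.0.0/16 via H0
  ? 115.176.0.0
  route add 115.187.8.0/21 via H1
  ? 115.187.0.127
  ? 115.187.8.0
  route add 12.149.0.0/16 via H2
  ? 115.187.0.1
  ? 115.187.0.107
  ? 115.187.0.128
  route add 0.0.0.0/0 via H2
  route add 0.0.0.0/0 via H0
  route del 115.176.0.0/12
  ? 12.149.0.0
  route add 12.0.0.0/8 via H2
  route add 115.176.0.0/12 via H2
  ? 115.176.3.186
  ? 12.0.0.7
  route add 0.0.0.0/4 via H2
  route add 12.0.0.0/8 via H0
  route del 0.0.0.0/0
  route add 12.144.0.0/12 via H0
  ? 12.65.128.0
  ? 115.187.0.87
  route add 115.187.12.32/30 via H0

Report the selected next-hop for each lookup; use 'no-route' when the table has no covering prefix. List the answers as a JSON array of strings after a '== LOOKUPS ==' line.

Apply in order:
  + 115.176.0.0/12 (H1) depth=12
  + 0.0.0.0/0 (H0) depth=0
  del 0.0.0.0/0 (clear depth 0)
  + 115.187.0.0/16 (H0) depth=16
  ? 115.176.0.0  path d0:-→d1:-→d2:-→d3:-→d4:-→d5:-→d6:-→d7:-→d8:-→d9:-→d10:-→d11:-→d12:H1  best=H1
  + 115.187.8.0/21 (H1) depth=21
  ? 115.187.0.127  path d0:-→d1:-→d2:-→d3:-→d4:-→d5:-→d6:-→d7:-→d8:-→d9:-→d10:-→d11:-→d12:H1→d13:-→d14:-→d15:-→d16:H0→d17:-→d18:-→d19:-→d20:-  best=H0
  ? 115.187.8.0  path d0:-→d1:-→d2:-→d3:-→d4:-→d5:-→d6:-→d7:-→d8:-→d9:-→d10:-→d11:-→d12:H1→d13:-→d14:-→d15:-→d16:H0→d17:-→d18:-→d19:-→d20:-→d21:H1  best=H1
  + 12.149.0.0/16 (H2) depth=16
  ? 115.187.0.1  path d0:-→d1:-→d2:-→d3:-→d4:-→d5:-→d6:-→d7:-→d8:-→d9:-→d10:-→d11:-→d12:H1→d13:-→d14:-→d15:-→d16:H0→d17:-→d18:-→d19:-→d20:-  best=H0
  ? 115.187.0.107  path d0:-→d1:-→d2:-→d3:-→d4:-→d5:-→d6:-→d7:-→d8:-→d9:-→d10:-→d11:-→d12:H1→d13:-→d14:-→d15:-→d16:H0→d17:-→d18:-→d19:-→d20:-  best=H0
  ? 115.187.0.128  path d0:-→d1:-→d2:-→d3:-→d4:-→d5:-→d6:-→d7:-→d8:-→d9:-→d10:-→d11:-→d12:H1→d13:-→d14:-→d15:-→d16:H0→d17:-→d18:-→d19:-→d20:-  best=H0
  + 0.0.0.0/0 (H2) depth=0
  + 0.0.0.0/0 (H0) depth=0
  del 115.176.0.0/12 (clear depth 12)
  ? 12.149.0.0  path d0:H0→d1:-→d2:-→d3:-→d4:-→d5:-→d6:-→d7:-→d8:-→d9:-→d10:-→d11:-→d12:-→d13:-→d14:-→d15:-→d16:H2  best=H2
  + 12.0.0.0/8 (H2) depth=8
  + 115.176.0.0/12 (H2) depth=12
  ? 115.176.3.186  path d0:H0→d1:-→d2:-→d3:-→d4:-→d5:-→d6:-→d7:-→d8:-→d9:-→d10:-→d11:-→d12:H2  best=H2
  ? 12.0.0.7  path d0:H0→d1:-→d2:-→d3:-→d4:-→d5:-→d6:-→d7:-→d8:H2  best=H2
  + 0.0.0.0/4 (H2) depth=4
  + 12.0.0.0/8 (H0) depth=8
  del 0.0.0.0/0 (clear depth 0)
  + 12.144.0.0/12 (H0) depth=12
  ? 12.65.128.0  path d0:-→d1:-→d2:-→d3:-→d4:H2→d5:-→d6:-→d7:-→d8:H0  best=H0
  ? 115.187.0.87  path d0:-→d1:-→d2:-→d3:-→d4:-→d5:-→d6:-→d7:-→d8:-→d9:-→d10:-→d11:-→d12:H2→d13:-→d14:-→d15:-→d16:H0→d17:-→d18:-→d19:-→d20:-  best=H0
  + 115.187.12.32/30 (H0) depth=30

== LOOKUPS ==
["H1","H0","H1","H0","H0","H0","H2","H2","H2","H0","H0"]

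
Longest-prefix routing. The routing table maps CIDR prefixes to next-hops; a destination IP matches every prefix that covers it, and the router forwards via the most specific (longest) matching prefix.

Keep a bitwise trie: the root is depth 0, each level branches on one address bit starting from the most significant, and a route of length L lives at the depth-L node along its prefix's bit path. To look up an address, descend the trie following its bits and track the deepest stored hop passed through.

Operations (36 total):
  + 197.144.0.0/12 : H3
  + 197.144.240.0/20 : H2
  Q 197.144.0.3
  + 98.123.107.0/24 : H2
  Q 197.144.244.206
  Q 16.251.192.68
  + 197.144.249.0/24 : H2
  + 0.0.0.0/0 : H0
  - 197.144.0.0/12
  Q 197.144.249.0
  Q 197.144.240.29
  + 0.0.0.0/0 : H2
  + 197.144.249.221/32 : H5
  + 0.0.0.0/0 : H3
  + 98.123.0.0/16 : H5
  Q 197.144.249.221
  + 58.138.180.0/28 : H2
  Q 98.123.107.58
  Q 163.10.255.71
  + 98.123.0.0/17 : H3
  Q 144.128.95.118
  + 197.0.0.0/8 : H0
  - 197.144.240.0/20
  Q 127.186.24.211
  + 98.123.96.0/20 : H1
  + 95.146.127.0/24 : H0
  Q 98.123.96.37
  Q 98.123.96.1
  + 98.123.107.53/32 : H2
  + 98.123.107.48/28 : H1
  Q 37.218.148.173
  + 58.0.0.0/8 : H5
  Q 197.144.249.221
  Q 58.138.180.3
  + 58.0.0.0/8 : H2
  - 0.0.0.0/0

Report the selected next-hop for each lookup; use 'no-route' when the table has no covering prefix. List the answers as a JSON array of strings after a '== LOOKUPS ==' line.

Process each operation:
  add 197.144.0.0/12 -> H3 at depth 12
  add 197.144.240.0/20 -> H2 at depth 20
  Q 197.144.0.3: descend 1100010110010000 ; hops seen [H3] ; pick H3
  add 98.123.107.0/24 -> H2 at depth 24
  Q 197.144.244.206: descend 11000101100100001111 ; hops seen [H3,H2] ; pick H2
  Q 16.251.192.68: descend 0 ; hops seen [∅] ; pick no-route
  add 197.144.249.0/24 -> H2 at depth 24
  add 0.0.0.0/0 -> H0 at depth 0
  - 197.144.0.0/12 clear@12
  Q 197.144.249.0: descend 110001011001000011111001 ; hops seen [H0,H2,H2] ; pick H2
  Q 197.144.240.29: descend 11000101100100001111 ; hops seen [H0,H2] ; pick H2
  add 0.0.0.0/0 -> H2 at depth 0
  add 197.144.249.221/32 -> H5 at depth 32
  add 0.0.0.0/0 -> H3 at depth 0
  add 98.123.0.0/16 -> H5 at depth 16
  Q 197.144.249.221: descend 11000101100100001111100111011101 ; hops seen [H3,H2,H2,H5] ; pick H5
  add 58.138.180.0/28 -> H2 at depth 28
  Q 98.123.107.58: descend 011000100111101101101011 ; hops seen [H3,H5,H2] ; pick H2
  Q 163.10.255.71: descend 1 ; hops seen [H3] ; pick H3
  add 98.123.0.0/17 -> H3 at depth 17
  Q 144.128.95.118: descend 1 ; hops seen [H3] ; pick H3
  add 197.0.0.0/8 -> H0 at depth 8
  - 197.144.240.0/20 clear@20
  Q 127.186.24.211: descend 011 ; hops seen [H3] ; pick H3
  add 98.123.96.0/20 -> H1 at depth 20
  add 95.146.127.0/24 -> H0 at depth 24
  Q 98.123.96.37: descend 01100010011110110110 ; hops seen [H3,H5,H3,H1] ; pick H1
  Q 98.123.96.1: descend 01100010011110110110 ; hops seen [H3,H5,H3,H1] ; pick H1
  add 98.123.107.53/32 -> H2 at depth 32
  add 98.123.107.48/28 -> H1 at depth 28
  Q 37.218.148.173: descend 001 ; hops seen [H3] ; pick H3
  add 58.0.0.0/8 -> H5 at depth 8
  Q 197.144.249.221: descend 11000101100100001111100111011101 ; hops seen [H3,H0,H2,H5] ; pick H5
  Q 58.138.180.3: descend 0011101010001010101101000000 ; hops seen [H3,H5,H2] ; pick H2
  add 58.0.0.0/8 -> H2 at depth 8
  - 0.0.0.0/0 clear@0

== LOOKUPS ==
["H3","H2","no-route","H2","H2","H5","H2","H3","H3","H3","H1","H1","H3","H5","H2"]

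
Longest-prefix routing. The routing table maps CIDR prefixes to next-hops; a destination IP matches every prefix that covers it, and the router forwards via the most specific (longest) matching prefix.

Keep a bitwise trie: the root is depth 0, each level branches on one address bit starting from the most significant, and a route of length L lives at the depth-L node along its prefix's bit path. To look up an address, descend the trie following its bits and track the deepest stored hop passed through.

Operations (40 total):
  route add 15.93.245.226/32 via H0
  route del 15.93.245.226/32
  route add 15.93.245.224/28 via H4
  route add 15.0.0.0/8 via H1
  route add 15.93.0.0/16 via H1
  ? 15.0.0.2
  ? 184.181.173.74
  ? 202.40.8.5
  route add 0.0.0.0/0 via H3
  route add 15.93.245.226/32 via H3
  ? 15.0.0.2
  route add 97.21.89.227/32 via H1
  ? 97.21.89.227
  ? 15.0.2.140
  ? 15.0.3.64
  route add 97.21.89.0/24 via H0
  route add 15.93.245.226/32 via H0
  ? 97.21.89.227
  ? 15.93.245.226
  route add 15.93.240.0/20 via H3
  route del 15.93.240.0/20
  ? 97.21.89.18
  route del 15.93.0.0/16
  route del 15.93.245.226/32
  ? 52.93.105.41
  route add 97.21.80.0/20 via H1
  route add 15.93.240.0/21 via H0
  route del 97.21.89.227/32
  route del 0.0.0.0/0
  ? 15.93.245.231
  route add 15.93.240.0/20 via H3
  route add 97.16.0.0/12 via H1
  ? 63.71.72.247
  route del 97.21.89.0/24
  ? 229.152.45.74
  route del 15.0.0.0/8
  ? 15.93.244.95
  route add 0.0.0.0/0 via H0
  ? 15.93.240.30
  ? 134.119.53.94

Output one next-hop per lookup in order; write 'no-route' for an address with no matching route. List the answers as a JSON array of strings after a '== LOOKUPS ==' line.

Trace:
  add 15.93.245.226/32 -> H0 at depth 32
  del 15.93.245.226/32 (clear depth 32)
  add 15.93.245.224/28 -> H4 at depth 28
  add 15.0.0.0/8 -> H1 at depth 8
  add 15.93.0.0/16 -> H1 at depth 16
  Q 15.0.0.2: descend 000011110 ; hops seen [H1] ; pick H1
  Q 184.181.173.74: descend ε ; hops seen [∅] ; pick no-route
  Q 202.40.8.5: descend ε ; hops seen [∅] ; pick no-route
  add 0.0.0.0/0 -> H3 at depth 0
  add 15.93.245.226/32 -> H3 at depth 32
  Q 15.0.0.2: descend 000011110 ; hops seen [H3,H1] ; pick H1
  add 97.21.89.227/32 -> H1 at depth 32
  Q 97.21.89.227: descend 01100001000101010101100111100011 ; hops seen [H3,H1] ; pick H1
  Q 15.0.2.140: descend 000011110 ; hops seen [H3,H1] ; pick H1
  Q 15.0.3.64: descend 000011110 ; hops seen [H3,H1] ; pick H1
  add 97.21.89.0/24 -> H0 at depth 24
  add 15.93.245.226/32 -> H0 at depth 32
  Q 97.21.89.227: descend 01100001000101010101100111100011 ; hops seen [H3,H0,H1] ; pick H1
  Q 15.93.245.226: descend 00001111010111011111010111100010 ; hops seen [H3,H1,H1,H4,H0] ; pick H0
  add 15.93.240.0/20 -> H3 at depth 20
  del 15.93.240.0/20 (clear depth 20)
  Q 97.21.89.18: descend 011000010001010101011001 ; hops seen [H3,H0] ; pick H0
  del 15.93.0.0/16 (clear depth 16)
  del 15.93.245.226/32 (clear depth 32)
  Q 52.93.105.41: descend 00 ; hops seen [H3] ; pick H3
  add 97.21.80.0/20 -> H1 at depth 20
  add 15.93.240.0/21 -> H0 at depth 21
  del 97.21.89.227/32 (clear depth 32)
  del 0.0.0.0/0 (clear depth 0)
  Q 15.93.245.231: descend 00001111010111011111010111100 ; hops seen [H1,H0,H4] ; pick H4
  add 15.93.240.0/20 -> H3 at depth 20
  add 97.16.0.0/12 -> H1 at depth 12
  Q 63.71.72.247: descend 00 ; hops seen [∅] ; pick no-route
  del 97.21.89.0/24 (clear depth 24)
  Q 229.152.45.74: descend ε ; hops seen [∅] ; pick no-route
  del 15.0.0.0/8 (clear depth 8)
  Q 15.93.244.95: descend 00001111010111011111010 ; hops seen [H3,H0] ; pick H0
  add 0.0.0.0/0 -> H0 at depth 0
  Q 15.93.240.30: descend 000011110101110111110 ; hops seen [H0,H3,H0] ; pick H0
  Q 134.119.53.94: descend ε ; hops seen [H0] ; pick H0

== LOOKUPS ==
["H1","no-route","no-route","H1","H1","H1","H1","H1","H0","H0","H3","H4","no-route","no-route","H0","H0","H0"]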